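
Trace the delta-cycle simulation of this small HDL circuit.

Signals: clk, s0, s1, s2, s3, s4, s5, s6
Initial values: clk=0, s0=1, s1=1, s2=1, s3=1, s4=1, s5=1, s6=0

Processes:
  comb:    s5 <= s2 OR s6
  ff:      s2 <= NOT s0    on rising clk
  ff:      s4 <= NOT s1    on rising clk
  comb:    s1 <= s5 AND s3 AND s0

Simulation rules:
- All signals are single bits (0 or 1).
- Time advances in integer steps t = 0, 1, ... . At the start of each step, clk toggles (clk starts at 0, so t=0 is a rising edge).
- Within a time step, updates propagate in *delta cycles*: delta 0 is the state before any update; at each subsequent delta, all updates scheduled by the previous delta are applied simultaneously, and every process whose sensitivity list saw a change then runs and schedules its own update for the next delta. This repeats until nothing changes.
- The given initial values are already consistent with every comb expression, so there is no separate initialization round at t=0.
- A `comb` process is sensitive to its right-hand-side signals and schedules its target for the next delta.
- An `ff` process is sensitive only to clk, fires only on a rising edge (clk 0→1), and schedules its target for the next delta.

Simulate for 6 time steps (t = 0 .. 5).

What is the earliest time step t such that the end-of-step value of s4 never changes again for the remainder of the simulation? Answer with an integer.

[bits: s2,s1,s4,s3,s0,s5,clk,s6]
t=0: Δ0=11111100 Δ1=11111110 Δ2=01011110 Δ3=01011010 Δ4=00011010 | 4Δ
t=1: Δ0=00011010 Δ1=00011000 | 1Δ
t=2: Δ0=00011000 Δ1=00011010 Δ2=00111010 | 2Δ
t=3: Δ0=00111010 Δ1=00111000 | 1Δ
t=4: Δ0=00111000 Δ1=00111010 | 1Δ
t=5: Δ0=00111010 Δ1=00111000 | 1Δ

2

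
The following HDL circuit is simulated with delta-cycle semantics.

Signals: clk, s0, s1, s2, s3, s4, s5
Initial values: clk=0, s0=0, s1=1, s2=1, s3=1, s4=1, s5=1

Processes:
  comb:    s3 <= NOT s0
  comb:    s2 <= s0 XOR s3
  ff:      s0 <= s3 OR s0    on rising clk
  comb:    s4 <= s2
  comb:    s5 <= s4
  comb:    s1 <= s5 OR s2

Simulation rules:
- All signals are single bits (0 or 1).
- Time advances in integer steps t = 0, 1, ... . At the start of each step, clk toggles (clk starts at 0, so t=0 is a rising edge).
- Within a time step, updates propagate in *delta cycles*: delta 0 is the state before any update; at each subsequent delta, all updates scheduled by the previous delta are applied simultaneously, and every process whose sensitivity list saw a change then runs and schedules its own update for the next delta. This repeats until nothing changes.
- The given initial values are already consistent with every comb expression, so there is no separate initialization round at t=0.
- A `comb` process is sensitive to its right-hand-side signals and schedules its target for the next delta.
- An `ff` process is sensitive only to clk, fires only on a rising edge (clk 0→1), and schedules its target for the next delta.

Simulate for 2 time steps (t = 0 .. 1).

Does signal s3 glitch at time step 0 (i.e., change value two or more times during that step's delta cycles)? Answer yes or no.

no

t0.Δ0 s5=1 clk=0 s4=1 s2=1 s0=0 s3=1 s1=1
t0.Δ1 s5=1 clk=1 s4=1 s2=1 s0=0 s3=1 s1=1
t0.Δ2 s5=1 clk=1 s4=1 s2=1 s0=1 s3=1 s1=1
t0.Δ3 s5=1 clk=1 s4=1 s2=0 s0=1 s3=0 s1=1
t0.Δ4 s5=1 clk=1 s4=0 s2=1 s0=1 s3=0 s1=1
t0.Δ5 s5=0 clk=1 s4=1 s2=1 s0=1 s3=0 s1=1
t0.Δ6 s5=1 clk=1 s4=1 s2=1 s0=1 s3=0 s1=1
t1.Δ0 s5=1 clk=1 s4=1 s2=1 s0=1 s3=0 s1=1
t1.Δ1 s5=1 clk=0 s4=1 s2=1 s0=1 s3=0 s1=1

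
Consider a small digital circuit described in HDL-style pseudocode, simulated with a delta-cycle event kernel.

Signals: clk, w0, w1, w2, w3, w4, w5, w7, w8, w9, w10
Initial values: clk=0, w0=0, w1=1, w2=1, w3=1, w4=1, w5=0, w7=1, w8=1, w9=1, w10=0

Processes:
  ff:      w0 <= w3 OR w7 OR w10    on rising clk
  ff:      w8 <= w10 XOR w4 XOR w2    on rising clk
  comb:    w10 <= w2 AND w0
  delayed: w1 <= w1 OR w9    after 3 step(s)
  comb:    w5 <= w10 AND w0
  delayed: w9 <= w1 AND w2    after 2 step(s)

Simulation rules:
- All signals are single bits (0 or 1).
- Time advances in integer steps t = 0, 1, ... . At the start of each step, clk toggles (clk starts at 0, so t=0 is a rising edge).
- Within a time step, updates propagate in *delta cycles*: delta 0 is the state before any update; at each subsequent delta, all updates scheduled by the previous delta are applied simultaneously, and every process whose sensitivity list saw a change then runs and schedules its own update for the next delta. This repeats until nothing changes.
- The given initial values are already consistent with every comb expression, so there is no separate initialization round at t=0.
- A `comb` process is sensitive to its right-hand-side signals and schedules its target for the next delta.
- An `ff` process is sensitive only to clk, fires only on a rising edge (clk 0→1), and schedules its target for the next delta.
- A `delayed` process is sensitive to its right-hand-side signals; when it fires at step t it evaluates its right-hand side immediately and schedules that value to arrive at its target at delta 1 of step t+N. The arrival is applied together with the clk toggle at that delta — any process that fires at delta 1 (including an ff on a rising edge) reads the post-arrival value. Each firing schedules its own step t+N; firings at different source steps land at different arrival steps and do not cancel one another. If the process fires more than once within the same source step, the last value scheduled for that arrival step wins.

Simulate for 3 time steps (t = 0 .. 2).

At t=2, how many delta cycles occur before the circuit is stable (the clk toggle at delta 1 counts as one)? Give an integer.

2

t=0 Δ0: clk=0 w1=1 w5=0 w2=1 w3=1 w10=0 w9=1 w0=0 w4=1 w8=1 w7=1
  Δ1: clk:0→1
  Δ2: w0:0→1, w8:1→0
  Δ3: w10:0→1
  Δ4: w5:0→1
  (4Δ to stable)
t=1 Δ0: clk=1 w1=1 w5=1 w2=1 w3=1 w10=1 w9=1 w0=1 w4=1 w8=0 w7=1
  Δ1: clk:1→0
  (1Δ to stable)
t=2 Δ0: clk=0 w1=1 w5=1 w2=1 w3=1 w10=1 w9=1 w0=1 w4=1 w8=0 w7=1
  Δ1: clk:0→1
  Δ2: w8:0→1
  (2Δ to stable)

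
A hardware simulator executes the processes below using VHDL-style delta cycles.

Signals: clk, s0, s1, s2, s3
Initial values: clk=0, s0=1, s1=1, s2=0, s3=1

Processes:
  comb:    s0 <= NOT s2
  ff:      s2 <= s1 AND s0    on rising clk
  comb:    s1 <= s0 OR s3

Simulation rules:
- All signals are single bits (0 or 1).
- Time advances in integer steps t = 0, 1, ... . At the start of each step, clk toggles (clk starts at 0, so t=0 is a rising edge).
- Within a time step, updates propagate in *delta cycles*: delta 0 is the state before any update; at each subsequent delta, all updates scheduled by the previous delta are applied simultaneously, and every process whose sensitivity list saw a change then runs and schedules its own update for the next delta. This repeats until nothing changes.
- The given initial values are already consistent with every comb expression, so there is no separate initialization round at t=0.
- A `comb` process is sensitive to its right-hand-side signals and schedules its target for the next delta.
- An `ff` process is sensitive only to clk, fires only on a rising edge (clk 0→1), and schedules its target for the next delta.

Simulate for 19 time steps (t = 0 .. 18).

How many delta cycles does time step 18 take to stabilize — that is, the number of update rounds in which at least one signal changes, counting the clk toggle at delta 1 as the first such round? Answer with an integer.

3

t=0 Δ0: clk=0 s0=1 s2=0 s3=1 s1=1
  Δ1: clk:0→1
  Δ2: s2:0→1
  Δ3: s0:1→0
  (3Δ to stable)
t=1 Δ0: clk=1 s0=0 s2=1 s3=1 s1=1
  Δ1: clk:1→0
  (1Δ to stable)
t=2 Δ0: clk=0 s0=0 s2=1 s3=1 s1=1
  Δ1: clk:0→1
  Δ2: s2:1→0
  Δ3: s0:0→1
  (3Δ to stable)
t=3 Δ0: clk=1 s0=1 s2=0 s3=1 s1=1
  Δ1: clk:1→0
  (1Δ to stable)
t=4 Δ0: clk=0 s0=1 s2=0 s3=1 s1=1
  Δ1: clk:0→1
  Δ2: s2:0→1
  Δ3: s0:1→0
  (3Δ to stable)
t=5 Δ0: clk=1 s0=0 s2=1 s3=1 s1=1
  Δ1: clk:1→0
  (1Δ to stable)
t=6 Δ0: clk=0 s0=0 s2=1 s3=1 s1=1
  Δ1: clk:0→1
  Δ2: s2:1→0
  Δ3: s0:0→1
  (3Δ to stable)
t=7 Δ0: clk=1 s0=1 s2=0 s3=1 s1=1
  Δ1: clk:1→0
  (1Δ to stable)
t=8 Δ0: clk=0 s0=1 s2=0 s3=1 s1=1
  Δ1: clk:0→1
  Δ2: s2:0→1
  Δ3: s0:1→0
  (3Δ to stable)
t=9 Δ0: clk=1 s0=0 s2=1 s3=1 s1=1
  Δ1: clk:1→0
  (1Δ to stable)
t=10 Δ0: clk=0 s0=0 s2=1 s3=1 s1=1
  Δ1: clk:0→1
  Δ2: s2:1→0
  Δ3: s0:0→1
  (3Δ to stable)
t=11 Δ0: clk=1 s0=1 s2=0 s3=1 s1=1
  Δ1: clk:1→0
  (1Δ to stable)
t=12 Δ0: clk=0 s0=1 s2=0 s3=1 s1=1
  Δ1: clk:0→1
  Δ2: s2:0→1
  Δ3: s0:1→0
  (3Δ to stable)
t=13 Δ0: clk=1 s0=0 s2=1 s3=1 s1=1
  Δ1: clk:1→0
  (1Δ to stable)
t=14 Δ0: clk=0 s0=0 s2=1 s3=1 s1=1
  Δ1: clk:0→1
  Δ2: s2:1→0
  Δ3: s0:0→1
  (3Δ to stable)
t=15 Δ0: clk=1 s0=1 s2=0 s3=1 s1=1
  Δ1: clk:1→0
  (1Δ to stable)
t=16 Δ0: clk=0 s0=1 s2=0 s3=1 s1=1
  Δ1: clk:0→1
  Δ2: s2:0→1
  Δ3: s0:1→0
  (3Δ to stable)
t=17 Δ0: clk=1 s0=0 s2=1 s3=1 s1=1
  Δ1: clk:1→0
  (1Δ to stable)
t=18 Δ0: clk=0 s0=0 s2=1 s3=1 s1=1
  Δ1: clk:0→1
  Δ2: s2:1→0
  Δ3: s0:0→1
  (3Δ to stable)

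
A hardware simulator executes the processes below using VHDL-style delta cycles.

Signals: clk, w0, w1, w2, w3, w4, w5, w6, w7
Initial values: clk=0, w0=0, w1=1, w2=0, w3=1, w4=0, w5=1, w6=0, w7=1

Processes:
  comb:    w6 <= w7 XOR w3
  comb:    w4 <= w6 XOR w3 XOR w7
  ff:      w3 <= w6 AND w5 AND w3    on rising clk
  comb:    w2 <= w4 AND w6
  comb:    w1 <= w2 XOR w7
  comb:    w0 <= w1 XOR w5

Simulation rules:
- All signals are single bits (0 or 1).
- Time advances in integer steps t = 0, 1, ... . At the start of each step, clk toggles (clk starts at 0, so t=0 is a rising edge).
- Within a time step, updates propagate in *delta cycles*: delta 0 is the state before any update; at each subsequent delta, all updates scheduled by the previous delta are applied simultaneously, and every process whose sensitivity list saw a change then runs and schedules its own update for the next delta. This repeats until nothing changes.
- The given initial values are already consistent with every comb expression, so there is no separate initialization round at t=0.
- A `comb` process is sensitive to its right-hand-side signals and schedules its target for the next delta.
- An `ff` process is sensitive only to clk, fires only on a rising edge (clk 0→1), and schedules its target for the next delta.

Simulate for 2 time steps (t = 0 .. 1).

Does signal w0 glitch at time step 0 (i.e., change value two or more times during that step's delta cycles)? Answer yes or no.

t=0 Δ0: w5=1 w7=1 w4=0 clk=0 w3=1 w6=0 w1=1 w0=0 w2=0
  Δ1: clk:0→1
  Δ2: w3:1→0
  Δ3: w4:0→1, w6:0→1
  Δ4: w4:1→0, w2:0→1
  Δ5: w1:1→0, w2:1→0
  Δ6: w1:0→1, w0:0→1
  Δ7: w0:1→0
  (7Δ to stable)
t=1 Δ0: w5=1 w7=1 w4=0 clk=1 w3=0 w6=1 w1=1 w0=0 w2=0
  Δ1: clk:1→0
  (1Δ to stable)

yes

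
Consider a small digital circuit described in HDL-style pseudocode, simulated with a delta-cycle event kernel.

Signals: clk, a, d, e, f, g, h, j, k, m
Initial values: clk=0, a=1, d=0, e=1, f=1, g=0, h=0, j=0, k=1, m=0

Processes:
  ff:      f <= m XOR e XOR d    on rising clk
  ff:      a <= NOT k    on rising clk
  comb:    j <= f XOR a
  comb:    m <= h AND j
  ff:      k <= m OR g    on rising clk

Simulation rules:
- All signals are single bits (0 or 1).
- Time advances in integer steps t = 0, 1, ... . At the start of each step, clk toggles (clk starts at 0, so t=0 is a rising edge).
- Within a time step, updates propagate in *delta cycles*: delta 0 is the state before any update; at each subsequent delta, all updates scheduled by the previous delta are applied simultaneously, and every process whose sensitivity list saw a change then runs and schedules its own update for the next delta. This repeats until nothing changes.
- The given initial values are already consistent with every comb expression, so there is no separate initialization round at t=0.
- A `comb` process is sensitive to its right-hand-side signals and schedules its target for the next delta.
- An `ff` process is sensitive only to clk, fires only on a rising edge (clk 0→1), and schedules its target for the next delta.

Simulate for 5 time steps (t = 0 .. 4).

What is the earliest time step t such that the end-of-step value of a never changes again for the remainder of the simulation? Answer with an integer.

2

t=0 Δ0: k=1 e=1 clk=0 h=0 g=0 a=1 d=0 m=0 f=1 j=0
  Δ1: clk:0→1
  Δ2: k:1→0, a:1→0
  Δ3: j:0→1
  (3Δ to stable)
t=1 Δ0: k=0 e=1 clk=1 h=0 g=0 a=0 d=0 m=0 f=1 j=1
  Δ1: clk:1→0
  (1Δ to stable)
t=2 Δ0: k=0 e=1 clk=0 h=0 g=0 a=0 d=0 m=0 f=1 j=1
  Δ1: clk:0→1
  Δ2: a:0→1
  Δ3: j:1→0
  (3Δ to stable)
t=3 Δ0: k=0 e=1 clk=1 h=0 g=0 a=1 d=0 m=0 f=1 j=0
  Δ1: clk:1→0
  (1Δ to stable)
t=4 Δ0: k=0 e=1 clk=0 h=0 g=0 a=1 d=0 m=0 f=1 j=0
  Δ1: clk:0→1
  (1Δ to stable)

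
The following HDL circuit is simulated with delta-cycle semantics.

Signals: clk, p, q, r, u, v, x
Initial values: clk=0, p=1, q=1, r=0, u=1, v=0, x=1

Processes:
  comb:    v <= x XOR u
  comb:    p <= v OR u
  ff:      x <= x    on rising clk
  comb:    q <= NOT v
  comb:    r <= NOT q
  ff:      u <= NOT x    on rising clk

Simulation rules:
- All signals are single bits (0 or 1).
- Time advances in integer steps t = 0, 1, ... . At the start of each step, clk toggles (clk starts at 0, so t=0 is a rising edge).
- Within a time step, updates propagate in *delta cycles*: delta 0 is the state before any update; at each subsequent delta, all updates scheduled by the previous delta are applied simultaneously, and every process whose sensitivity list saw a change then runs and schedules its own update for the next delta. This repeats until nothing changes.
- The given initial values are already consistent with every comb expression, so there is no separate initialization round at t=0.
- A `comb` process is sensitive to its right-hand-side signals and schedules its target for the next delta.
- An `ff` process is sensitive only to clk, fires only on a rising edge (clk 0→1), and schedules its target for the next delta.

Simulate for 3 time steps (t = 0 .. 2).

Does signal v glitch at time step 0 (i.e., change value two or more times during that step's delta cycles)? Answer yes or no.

no

t0.Δ0 x=1 p=1 clk=0 r=0 q=1 u=1 v=0
t0.Δ1 x=1 p=1 clk=1 r=0 q=1 u=1 v=0
t0.Δ2 x=1 p=1 clk=1 r=0 q=1 u=0 v=0
t0.Δ3 x=1 p=0 clk=1 r=0 q=1 u=0 v=1
t0.Δ4 x=1 p=1 clk=1 r=0 q=0 u=0 v=1
t0.Δ5 x=1 p=1 clk=1 r=1 q=0 u=0 v=1
t1.Δ0 x=1 p=1 clk=1 r=1 q=0 u=0 v=1
t1.Δ1 x=1 p=1 clk=0 r=1 q=0 u=0 v=1
t2.Δ0 x=1 p=1 clk=0 r=1 q=0 u=0 v=1
t2.Δ1 x=1 p=1 clk=1 r=1 q=0 u=0 v=1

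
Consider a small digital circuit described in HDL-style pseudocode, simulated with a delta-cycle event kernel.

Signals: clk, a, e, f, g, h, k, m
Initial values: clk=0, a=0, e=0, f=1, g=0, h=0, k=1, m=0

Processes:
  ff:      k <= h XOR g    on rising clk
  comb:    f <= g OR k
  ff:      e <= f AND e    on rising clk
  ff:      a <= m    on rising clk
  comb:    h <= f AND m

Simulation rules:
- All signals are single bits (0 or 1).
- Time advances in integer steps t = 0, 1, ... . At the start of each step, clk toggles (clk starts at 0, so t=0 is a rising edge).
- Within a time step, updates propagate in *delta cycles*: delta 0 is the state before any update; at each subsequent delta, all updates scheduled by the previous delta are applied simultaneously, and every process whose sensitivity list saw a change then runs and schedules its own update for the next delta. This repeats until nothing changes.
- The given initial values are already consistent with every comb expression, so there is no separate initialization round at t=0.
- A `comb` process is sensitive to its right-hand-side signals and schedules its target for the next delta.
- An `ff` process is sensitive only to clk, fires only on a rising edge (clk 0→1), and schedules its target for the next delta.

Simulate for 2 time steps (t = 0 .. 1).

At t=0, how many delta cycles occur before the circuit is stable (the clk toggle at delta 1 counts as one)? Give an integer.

3

t=0 Δ0: m=0 g=0 clk=0 h=0 e=0 a=0 k=1 f=1
  Δ1: clk:0→1
  Δ2: k:1→0
  Δ3: f:1→0
  (3Δ to stable)
t=1 Δ0: m=0 g=0 clk=1 h=0 e=0 a=0 k=0 f=0
  Δ1: clk:1→0
  (1Δ to stable)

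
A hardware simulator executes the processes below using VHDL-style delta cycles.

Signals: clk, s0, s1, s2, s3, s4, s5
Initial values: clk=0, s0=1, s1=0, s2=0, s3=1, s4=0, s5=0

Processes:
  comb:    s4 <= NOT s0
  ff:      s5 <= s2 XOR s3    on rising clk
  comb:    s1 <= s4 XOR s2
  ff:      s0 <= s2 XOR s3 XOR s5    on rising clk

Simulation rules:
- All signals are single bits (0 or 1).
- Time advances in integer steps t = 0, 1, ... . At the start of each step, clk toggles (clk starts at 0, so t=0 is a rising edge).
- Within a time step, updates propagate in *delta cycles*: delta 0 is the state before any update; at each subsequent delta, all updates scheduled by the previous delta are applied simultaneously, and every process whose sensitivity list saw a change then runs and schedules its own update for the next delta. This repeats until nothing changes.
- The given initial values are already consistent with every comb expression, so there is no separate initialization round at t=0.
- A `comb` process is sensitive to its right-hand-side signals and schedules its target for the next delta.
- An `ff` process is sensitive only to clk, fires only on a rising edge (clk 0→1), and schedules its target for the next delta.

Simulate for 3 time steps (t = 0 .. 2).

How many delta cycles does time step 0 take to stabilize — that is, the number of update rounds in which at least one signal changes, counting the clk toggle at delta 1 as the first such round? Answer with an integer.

2

t0.Δ0 s2=0 s4=0 s3=1 s1=0 clk=0 s5=0 s0=1
t0.Δ1 s2=0 s4=0 s3=1 s1=0 clk=1 s5=0 s0=1
t0.Δ2 s2=0 s4=0 s3=1 s1=0 clk=1 s5=1 s0=1
t1.Δ0 s2=0 s4=0 s3=1 s1=0 clk=1 s5=1 s0=1
t1.Δ1 s2=0 s4=0 s3=1 s1=0 clk=0 s5=1 s0=1
t2.Δ0 s2=0 s4=0 s3=1 s1=0 clk=0 s5=1 s0=1
t2.Δ1 s2=0 s4=0 s3=1 s1=0 clk=1 s5=1 s0=1
t2.Δ2 s2=0 s4=0 s3=1 s1=0 clk=1 s5=1 s0=0
t2.Δ3 s2=0 s4=1 s3=1 s1=0 clk=1 s5=1 s0=0
t2.Δ4 s2=0 s4=1 s3=1 s1=1 clk=1 s5=1 s0=0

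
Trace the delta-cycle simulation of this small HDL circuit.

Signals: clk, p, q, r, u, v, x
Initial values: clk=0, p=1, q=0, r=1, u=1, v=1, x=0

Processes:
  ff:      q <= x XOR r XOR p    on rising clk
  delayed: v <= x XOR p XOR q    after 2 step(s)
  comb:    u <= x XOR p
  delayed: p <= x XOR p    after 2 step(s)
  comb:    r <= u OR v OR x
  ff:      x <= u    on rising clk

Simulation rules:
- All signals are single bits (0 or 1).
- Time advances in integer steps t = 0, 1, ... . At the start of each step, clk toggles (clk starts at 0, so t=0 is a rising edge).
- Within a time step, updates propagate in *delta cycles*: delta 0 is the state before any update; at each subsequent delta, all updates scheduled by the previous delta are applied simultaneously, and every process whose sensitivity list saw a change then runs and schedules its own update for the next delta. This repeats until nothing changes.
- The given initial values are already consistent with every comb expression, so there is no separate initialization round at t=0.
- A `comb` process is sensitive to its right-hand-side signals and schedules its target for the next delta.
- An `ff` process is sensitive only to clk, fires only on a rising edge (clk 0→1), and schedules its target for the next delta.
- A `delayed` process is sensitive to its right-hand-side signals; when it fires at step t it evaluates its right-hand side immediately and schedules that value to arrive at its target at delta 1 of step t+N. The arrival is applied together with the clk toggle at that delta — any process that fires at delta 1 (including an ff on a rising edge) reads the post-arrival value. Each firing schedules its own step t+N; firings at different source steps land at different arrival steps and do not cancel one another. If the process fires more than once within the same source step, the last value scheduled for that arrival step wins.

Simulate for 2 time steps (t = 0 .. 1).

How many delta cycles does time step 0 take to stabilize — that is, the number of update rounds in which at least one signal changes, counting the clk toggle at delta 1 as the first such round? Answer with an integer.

3

[bits: v,u,clk,x,q,p,r]
t=0: Δ0=1100011 Δ1=1110011 Δ2=1111011 Δ3=1011011 | 3Δ
t=1: Δ0=1011011 Δ1=1001011 | 1Δ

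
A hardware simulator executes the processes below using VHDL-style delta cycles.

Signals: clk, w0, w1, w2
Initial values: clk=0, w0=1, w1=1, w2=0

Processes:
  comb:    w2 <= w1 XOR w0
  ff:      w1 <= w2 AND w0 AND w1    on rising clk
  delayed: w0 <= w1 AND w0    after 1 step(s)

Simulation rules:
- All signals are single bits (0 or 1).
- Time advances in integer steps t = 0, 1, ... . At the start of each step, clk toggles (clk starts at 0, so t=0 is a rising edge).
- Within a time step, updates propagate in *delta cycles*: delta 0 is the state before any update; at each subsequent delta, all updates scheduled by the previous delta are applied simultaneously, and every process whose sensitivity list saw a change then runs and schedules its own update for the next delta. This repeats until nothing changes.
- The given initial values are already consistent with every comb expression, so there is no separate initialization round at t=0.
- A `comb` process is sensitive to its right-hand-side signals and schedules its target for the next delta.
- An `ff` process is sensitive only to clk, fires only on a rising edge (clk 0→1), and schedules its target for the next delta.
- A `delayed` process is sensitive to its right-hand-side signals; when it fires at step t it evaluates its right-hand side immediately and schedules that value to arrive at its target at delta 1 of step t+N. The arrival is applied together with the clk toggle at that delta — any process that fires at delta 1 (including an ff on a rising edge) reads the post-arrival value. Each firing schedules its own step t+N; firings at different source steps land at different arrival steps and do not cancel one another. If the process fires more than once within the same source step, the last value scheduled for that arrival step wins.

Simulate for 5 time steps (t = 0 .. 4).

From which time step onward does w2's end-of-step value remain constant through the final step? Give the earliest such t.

t0.Δ0 w0=1 w2=0 clk=0 w1=1
t0.Δ1 w0=1 w2=0 clk=1 w1=1
t0.Δ2 w0=1 w2=0 clk=1 w1=0
t0.Δ3 w0=1 w2=1 clk=1 w1=0
t1.Δ0 w0=1 w2=1 clk=1 w1=0
t1.Δ1 w0=0 w2=1 clk=0 w1=0
t1.Δ2 w0=0 w2=0 clk=0 w1=0
t2.Δ0 w0=0 w2=0 clk=0 w1=0
t2.Δ1 w0=0 w2=0 clk=1 w1=0
t3.Δ0 w0=0 w2=0 clk=1 w1=0
t3.Δ1 w0=0 w2=0 clk=0 w1=0
t4.Δ0 w0=0 w2=0 clk=0 w1=0
t4.Δ1 w0=0 w2=0 clk=1 w1=0

1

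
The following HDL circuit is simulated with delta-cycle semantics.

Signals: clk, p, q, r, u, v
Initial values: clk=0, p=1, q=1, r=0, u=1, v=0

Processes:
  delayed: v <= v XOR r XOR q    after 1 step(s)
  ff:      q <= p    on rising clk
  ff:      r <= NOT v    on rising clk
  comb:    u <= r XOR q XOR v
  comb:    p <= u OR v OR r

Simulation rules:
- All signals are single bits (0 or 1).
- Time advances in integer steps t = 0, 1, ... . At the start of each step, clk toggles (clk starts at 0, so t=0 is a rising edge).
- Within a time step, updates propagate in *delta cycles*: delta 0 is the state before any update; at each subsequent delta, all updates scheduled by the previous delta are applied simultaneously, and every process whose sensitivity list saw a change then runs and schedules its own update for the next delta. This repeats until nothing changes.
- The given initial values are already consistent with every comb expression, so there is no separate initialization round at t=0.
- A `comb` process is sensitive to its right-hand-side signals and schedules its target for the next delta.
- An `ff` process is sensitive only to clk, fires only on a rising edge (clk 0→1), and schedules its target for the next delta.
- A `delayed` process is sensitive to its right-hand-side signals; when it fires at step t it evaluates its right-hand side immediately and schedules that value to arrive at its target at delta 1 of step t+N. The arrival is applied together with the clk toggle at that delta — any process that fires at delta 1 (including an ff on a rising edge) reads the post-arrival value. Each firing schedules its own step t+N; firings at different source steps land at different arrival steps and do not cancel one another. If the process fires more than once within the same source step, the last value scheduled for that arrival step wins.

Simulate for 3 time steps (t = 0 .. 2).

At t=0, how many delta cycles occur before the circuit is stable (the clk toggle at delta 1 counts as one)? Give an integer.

3

t=0 Δ0: q=1 v=0 clk=0 p=1 u=1 r=0
  Δ1: clk:0→1
  Δ2: r:0→1
  Δ3: u:1→0
  (3Δ to stable)
t=1 Δ0: q=1 v=0 clk=1 p=1 u=0 r=1
  Δ1: clk:1→0
  (1Δ to stable)
t=2 Δ0: q=1 v=0 clk=0 p=1 u=0 r=1
  Δ1: clk:0→1
  (1Δ to stable)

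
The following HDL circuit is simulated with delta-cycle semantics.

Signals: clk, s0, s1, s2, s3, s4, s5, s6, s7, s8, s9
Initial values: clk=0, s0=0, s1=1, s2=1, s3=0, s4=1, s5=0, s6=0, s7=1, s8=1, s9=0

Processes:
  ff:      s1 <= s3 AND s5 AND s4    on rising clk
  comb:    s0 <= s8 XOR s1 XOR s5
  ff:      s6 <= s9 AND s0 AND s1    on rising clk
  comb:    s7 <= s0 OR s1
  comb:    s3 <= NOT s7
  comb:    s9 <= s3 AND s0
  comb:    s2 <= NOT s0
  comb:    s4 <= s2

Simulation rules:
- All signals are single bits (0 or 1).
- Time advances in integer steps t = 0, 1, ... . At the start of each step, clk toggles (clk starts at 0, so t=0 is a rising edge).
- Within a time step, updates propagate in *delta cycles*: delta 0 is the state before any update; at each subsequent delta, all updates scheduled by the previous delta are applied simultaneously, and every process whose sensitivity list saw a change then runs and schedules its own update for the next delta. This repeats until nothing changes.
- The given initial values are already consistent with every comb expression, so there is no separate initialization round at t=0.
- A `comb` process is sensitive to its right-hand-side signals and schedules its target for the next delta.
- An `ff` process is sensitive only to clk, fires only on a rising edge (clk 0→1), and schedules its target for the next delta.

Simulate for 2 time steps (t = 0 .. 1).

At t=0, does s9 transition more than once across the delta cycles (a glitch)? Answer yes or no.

yes

[bits: s3,s8,s7,s9,s4,s1,s0,s2,s5,s6,clk]
t=0: Δ0=01101101000 Δ1=01101101001 Δ2=01101001001 Δ3=01001011001 Δ4=11101010001 Δ5=01110010001 Δ6=01100010001 | 6Δ
t=1: Δ0=01100010001 Δ1=01100010000 | 1Δ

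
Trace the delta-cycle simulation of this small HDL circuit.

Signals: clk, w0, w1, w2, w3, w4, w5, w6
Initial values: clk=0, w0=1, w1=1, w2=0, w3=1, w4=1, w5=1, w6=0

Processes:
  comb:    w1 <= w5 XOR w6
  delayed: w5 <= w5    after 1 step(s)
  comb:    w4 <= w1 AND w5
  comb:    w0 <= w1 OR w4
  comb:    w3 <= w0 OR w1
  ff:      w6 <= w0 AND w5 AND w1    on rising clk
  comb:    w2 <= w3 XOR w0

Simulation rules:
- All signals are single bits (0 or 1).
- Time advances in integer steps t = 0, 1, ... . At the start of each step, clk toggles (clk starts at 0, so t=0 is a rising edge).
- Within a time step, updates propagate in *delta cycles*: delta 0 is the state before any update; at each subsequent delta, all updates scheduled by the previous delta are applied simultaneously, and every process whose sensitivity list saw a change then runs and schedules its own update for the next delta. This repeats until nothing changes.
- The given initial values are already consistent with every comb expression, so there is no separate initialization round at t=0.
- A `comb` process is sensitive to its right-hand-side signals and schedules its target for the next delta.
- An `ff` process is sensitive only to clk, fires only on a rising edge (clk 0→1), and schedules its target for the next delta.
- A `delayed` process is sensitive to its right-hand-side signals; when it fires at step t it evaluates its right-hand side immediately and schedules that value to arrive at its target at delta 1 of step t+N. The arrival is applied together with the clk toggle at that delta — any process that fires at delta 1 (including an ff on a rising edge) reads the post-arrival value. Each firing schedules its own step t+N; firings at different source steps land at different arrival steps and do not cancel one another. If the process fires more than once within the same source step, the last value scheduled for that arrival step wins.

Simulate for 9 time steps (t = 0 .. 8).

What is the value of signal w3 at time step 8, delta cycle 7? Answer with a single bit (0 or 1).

0

t0.Δ0 w4=1 w3=1 w6=0 w2=0 w5=1 w1=1 clk=0 w0=1
t0.Δ1 w4=1 w3=1 w6=0 w2=0 w5=1 w1=1 clk=1 w0=1
t0.Δ2 w4=1 w3=1 w6=1 w2=0 w5=1 w1=1 clk=1 w0=1
t0.Δ3 w4=1 w3=1 w6=1 w2=0 w5=1 w1=0 clk=1 w0=1
t0.Δ4 w4=0 w3=1 w6=1 w2=0 w5=1 w1=0 clk=1 w0=1
t0.Δ5 w4=0 w3=1 w6=1 w2=0 w5=1 w1=0 clk=1 w0=0
t0.Δ6 w4=0 w3=0 w6=1 w2=1 w5=1 w1=0 clk=1 w0=0
t0.Δ7 w4=0 w3=0 w6=1 w2=0 w5=1 w1=0 clk=1 w0=0
t1.Δ0 w4=0 w3=0 w6=1 w2=0 w5=1 w1=0 clk=1 w0=0
t1.Δ1 w4=0 w3=0 w6=1 w2=0 w5=1 w1=0 clk=0 w0=0
t2.Δ0 w4=0 w3=0 w6=1 w2=0 w5=1 w1=0 clk=0 w0=0
t2.Δ1 w4=0 w3=0 w6=1 w2=0 w5=1 w1=0 clk=1 w0=0
t2.Δ2 w4=0 w3=0 w6=0 w2=0 w5=1 w1=0 clk=1 w0=0
t2.Δ3 w4=0 w3=0 w6=0 w2=0 w5=1 w1=1 clk=1 w0=0
t2.Δ4 w4=1 w3=1 w6=0 w2=0 w5=1 w1=1 clk=1 w0=1
t3.Δ0 w4=1 w3=1 w6=0 w2=0 w5=1 w1=1 clk=1 w0=1
t3.Δ1 w4=1 w3=1 w6=0 w2=0 w5=1 w1=1 clk=0 w0=1
t4.Δ0 w4=1 w3=1 w6=0 w2=0 w5=1 w1=1 clk=0 w0=1
t4.Δ1 w4=1 w3=1 w6=0 w2=0 w5=1 w1=1 clk=1 w0=1
t4.Δ2 w4=1 w3=1 w6=1 w2=0 w5=1 w1=1 clk=1 w0=1
t4.Δ3 w4=1 w3=1 w6=1 w2=0 w5=1 w1=0 clk=1 w0=1
t4.Δ4 w4=0 w3=1 w6=1 w2=0 w5=1 w1=0 clk=1 w0=1
t4.Δ5 w4=0 w3=1 w6=1 w2=0 w5=1 w1=0 clk=1 w0=0
t4.Δ6 w4=0 w3=0 w6=1 w2=1 w5=1 w1=0 clk=1 w0=0
t4.Δ7 w4=0 w3=0 w6=1 w2=0 w5=1 w1=0 clk=1 w0=0
t5.Δ0 w4=0 w3=0 w6=1 w2=0 w5=1 w1=0 clk=1 w0=0
t5.Δ1 w4=0 w3=0 w6=1 w2=0 w5=1 w1=0 clk=0 w0=0
t6.Δ0 w4=0 w3=0 w6=1 w2=0 w5=1 w1=0 clk=0 w0=0
t6.Δ1 w4=0 w3=0 w6=1 w2=0 w5=1 w1=0 clk=1 w0=0
t6.Δ2 w4=0 w3=0 w6=0 w2=0 w5=1 w1=0 clk=1 w0=0
t6.Δ3 w4=0 w3=0 w6=0 w2=0 w5=1 w1=1 clk=1 w0=0
t6.Δ4 w4=1 w3=1 w6=0 w2=0 w5=1 w1=1 clk=1 w0=1
t7.Δ0 w4=1 w3=1 w6=0 w2=0 w5=1 w1=1 clk=1 w0=1
t7.Δ1 w4=1 w3=1 w6=0 w2=0 w5=1 w1=1 clk=0 w0=1
t8.Δ0 w4=1 w3=1 w6=0 w2=0 w5=1 w1=1 clk=0 w0=1
t8.Δ1 w4=1 w3=1 w6=0 w2=0 w5=1 w1=1 clk=1 w0=1
t8.Δ2 w4=1 w3=1 w6=1 w2=0 w5=1 w1=1 clk=1 w0=1
t8.Δ3 w4=1 w3=1 w6=1 w2=0 w5=1 w1=0 clk=1 w0=1
t8.Δ4 w4=0 w3=1 w6=1 w2=0 w5=1 w1=0 clk=1 w0=1
t8.Δ5 w4=0 w3=1 w6=1 w2=0 w5=1 w1=0 clk=1 w0=0
t8.Δ6 w4=0 w3=0 w6=1 w2=1 w5=1 w1=0 clk=1 w0=0
t8.Δ7 w4=0 w3=0 w6=1 w2=0 w5=1 w1=0 clk=1 w0=0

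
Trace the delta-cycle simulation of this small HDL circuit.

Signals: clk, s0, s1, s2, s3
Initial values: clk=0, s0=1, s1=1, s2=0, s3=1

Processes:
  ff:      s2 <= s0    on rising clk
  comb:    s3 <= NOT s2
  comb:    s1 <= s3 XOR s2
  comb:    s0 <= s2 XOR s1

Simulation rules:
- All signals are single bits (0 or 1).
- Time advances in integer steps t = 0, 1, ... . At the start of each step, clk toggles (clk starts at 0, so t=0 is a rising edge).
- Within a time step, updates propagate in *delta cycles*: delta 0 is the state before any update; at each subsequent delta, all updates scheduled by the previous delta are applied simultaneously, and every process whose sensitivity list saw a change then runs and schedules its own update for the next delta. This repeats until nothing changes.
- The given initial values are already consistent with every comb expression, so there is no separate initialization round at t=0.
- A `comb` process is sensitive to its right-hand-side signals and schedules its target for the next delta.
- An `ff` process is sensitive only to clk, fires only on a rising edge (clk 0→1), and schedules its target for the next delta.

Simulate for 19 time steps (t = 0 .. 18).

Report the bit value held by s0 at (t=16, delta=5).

0

t0.Δ0 s3=1 s2=0 s0=1 s1=1 clk=0
t0.Δ1 s3=1 s2=0 s0=1 s1=1 clk=1
t0.Δ2 s3=1 s2=1 s0=1 s1=1 clk=1
t0.Δ3 s3=0 s2=1 s0=0 s1=0 clk=1
t0.Δ4 s3=0 s2=1 s0=1 s1=1 clk=1
t0.Δ5 s3=0 s2=1 s0=0 s1=1 clk=1
t1.Δ0 s3=0 s2=1 s0=0 s1=1 clk=1
t1.Δ1 s3=0 s2=1 s0=0 s1=1 clk=0
t2.Δ0 s3=0 s2=1 s0=0 s1=1 clk=0
t2.Δ1 s3=0 s2=1 s0=0 s1=1 clk=1
t2.Δ2 s3=0 s2=0 s0=0 s1=1 clk=1
t2.Δ3 s3=1 s2=0 s0=1 s1=0 clk=1
t2.Δ4 s3=1 s2=0 s0=0 s1=1 clk=1
t2.Δ5 s3=1 s2=0 s0=1 s1=1 clk=1
t3.Δ0 s3=1 s2=0 s0=1 s1=1 clk=1
t3.Δ1 s3=1 s2=0 s0=1 s1=1 clk=0
t4.Δ0 s3=1 s2=0 s0=1 s1=1 clk=0
t4.Δ1 s3=1 s2=0 s0=1 s1=1 clk=1
t4.Δ2 s3=1 s2=1 s0=1 s1=1 clk=1
t4.Δ3 s3=0 s2=1 s0=0 s1=0 clk=1
t4.Δ4 s3=0 s2=1 s0=1 s1=1 clk=1
t4.Δ5 s3=0 s2=1 s0=0 s1=1 clk=1
t5.Δ0 s3=0 s2=1 s0=0 s1=1 clk=1
t5.Δ1 s3=0 s2=1 s0=0 s1=1 clk=0
t6.Δ0 s3=0 s2=1 s0=0 s1=1 clk=0
t6.Δ1 s3=0 s2=1 s0=0 s1=1 clk=1
t6.Δ2 s3=0 s2=0 s0=0 s1=1 clk=1
t6.Δ3 s3=1 s2=0 s0=1 s1=0 clk=1
t6.Δ4 s3=1 s2=0 s0=0 s1=1 clk=1
t6.Δ5 s3=1 s2=0 s0=1 s1=1 clk=1
t7.Δ0 s3=1 s2=0 s0=1 s1=1 clk=1
t7.Δ1 s3=1 s2=0 s0=1 s1=1 clk=0
t8.Δ0 s3=1 s2=0 s0=1 s1=1 clk=0
t8.Δ1 s3=1 s2=0 s0=1 s1=1 clk=1
t8.Δ2 s3=1 s2=1 s0=1 s1=1 clk=1
t8.Δ3 s3=0 s2=1 s0=0 s1=0 clk=1
t8.Δ4 s3=0 s2=1 s0=1 s1=1 clk=1
t8.Δ5 s3=0 s2=1 s0=0 s1=1 clk=1
t9.Δ0 s3=0 s2=1 s0=0 s1=1 clk=1
t9.Δ1 s3=0 s2=1 s0=0 s1=1 clk=0
t10.Δ0 s3=0 s2=1 s0=0 s1=1 clk=0
t10.Δ1 s3=0 s2=1 s0=0 s1=1 clk=1
t10.Δ2 s3=0 s2=0 s0=0 s1=1 clk=1
t10.Δ3 s3=1 s2=0 s0=1 s1=0 clk=1
t10.Δ4 s3=1 s2=0 s0=0 s1=1 clk=1
t10.Δ5 s3=1 s2=0 s0=1 s1=1 clk=1
t11.Δ0 s3=1 s2=0 s0=1 s1=1 clk=1
t11.Δ1 s3=1 s2=0 s0=1 s1=1 clk=0
t12.Δ0 s3=1 s2=0 s0=1 s1=1 clk=0
t12.Δ1 s3=1 s2=0 s0=1 s1=1 clk=1
t12.Δ2 s3=1 s2=1 s0=1 s1=1 clk=1
t12.Δ3 s3=0 s2=1 s0=0 s1=0 clk=1
t12.Δ4 s3=0 s2=1 s0=1 s1=1 clk=1
t12.Δ5 s3=0 s2=1 s0=0 s1=1 clk=1
t13.Δ0 s3=0 s2=1 s0=0 s1=1 clk=1
t13.Δ1 s3=0 s2=1 s0=0 s1=1 clk=0
t14.Δ0 s3=0 s2=1 s0=0 s1=1 clk=0
t14.Δ1 s3=0 s2=1 s0=0 s1=1 clk=1
t14.Δ2 s3=0 s2=0 s0=0 s1=1 clk=1
t14.Δ3 s3=1 s2=0 s0=1 s1=0 clk=1
t14.Δ4 s3=1 s2=0 s0=0 s1=1 clk=1
t14.Δ5 s3=1 s2=0 s0=1 s1=1 clk=1
t15.Δ0 s3=1 s2=0 s0=1 s1=1 clk=1
t15.Δ1 s3=1 s2=0 s0=1 s1=1 clk=0
t16.Δ0 s3=1 s2=0 s0=1 s1=1 clk=0
t16.Δ1 s3=1 s2=0 s0=1 s1=1 clk=1
t16.Δ2 s3=1 s2=1 s0=1 s1=1 clk=1
t16.Δ3 s3=0 s2=1 s0=0 s1=0 clk=1
t16.Δ4 s3=0 s2=1 s0=1 s1=1 clk=1
t16.Δ5 s3=0 s2=1 s0=0 s1=1 clk=1
t17.Δ0 s3=0 s2=1 s0=0 s1=1 clk=1
t17.Δ1 s3=0 s2=1 s0=0 s1=1 clk=0
t18.Δ0 s3=0 s2=1 s0=0 s1=1 clk=0
t18.Δ1 s3=0 s2=1 s0=0 s1=1 clk=1
t18.Δ2 s3=0 s2=0 s0=0 s1=1 clk=1
t18.Δ3 s3=1 s2=0 s0=1 s1=0 clk=1
t18.Δ4 s3=1 s2=0 s0=0 s1=1 clk=1
t18.Δ5 s3=1 s2=0 s0=1 s1=1 clk=1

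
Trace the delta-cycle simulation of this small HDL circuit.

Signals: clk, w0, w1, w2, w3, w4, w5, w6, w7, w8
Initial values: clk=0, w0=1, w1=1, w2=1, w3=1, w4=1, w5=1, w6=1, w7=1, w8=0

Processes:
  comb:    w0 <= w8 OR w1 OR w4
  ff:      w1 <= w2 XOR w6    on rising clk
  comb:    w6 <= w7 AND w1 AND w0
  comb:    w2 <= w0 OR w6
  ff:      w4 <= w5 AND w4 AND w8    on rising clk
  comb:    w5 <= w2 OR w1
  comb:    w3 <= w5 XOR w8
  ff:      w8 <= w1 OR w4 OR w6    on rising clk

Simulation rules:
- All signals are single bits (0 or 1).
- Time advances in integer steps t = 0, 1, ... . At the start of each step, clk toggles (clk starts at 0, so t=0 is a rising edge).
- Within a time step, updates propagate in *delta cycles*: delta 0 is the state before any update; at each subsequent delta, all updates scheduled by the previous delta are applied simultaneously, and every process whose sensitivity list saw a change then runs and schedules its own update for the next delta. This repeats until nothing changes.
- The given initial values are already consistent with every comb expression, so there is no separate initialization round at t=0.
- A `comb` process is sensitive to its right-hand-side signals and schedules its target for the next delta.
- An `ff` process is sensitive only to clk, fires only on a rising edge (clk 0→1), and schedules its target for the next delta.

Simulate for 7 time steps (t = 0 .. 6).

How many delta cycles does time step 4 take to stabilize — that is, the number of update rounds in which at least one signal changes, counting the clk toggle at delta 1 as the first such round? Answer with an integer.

t0.Δ0 w4=1 w7=1 w5=1 w6=1 w8=0 w2=1 w0=1 w3=1 clk=0 w1=1
t0.Δ1 w4=1 w7=1 w5=1 w6=1 w8=0 w2=1 w0=1 w3=1 clk=1 w1=1
t0.Δ2 w4=0 w7=1 w5=1 w6=1 w8=1 w2=1 w0=1 w3=1 clk=1 w1=0
t0.Δ3 w4=0 w7=1 w5=1 w6=0 w8=1 w2=1 w0=1 w3=0 clk=1 w1=0
t1.Δ0 w4=0 w7=1 w5=1 w6=0 w8=1 w2=1 w0=1 w3=0 clk=1 w1=0
t1.Δ1 w4=0 w7=1 w5=1 w6=0 w8=1 w2=1 w0=1 w3=0 clk=0 w1=0
t2.Δ0 w4=0 w7=1 w5=1 w6=0 w8=1 w2=1 w0=1 w3=0 clk=0 w1=0
t2.Δ1 w4=0 w7=1 w5=1 w6=0 w8=1 w2=1 w0=1 w3=0 clk=1 w1=0
t2.Δ2 w4=0 w7=1 w5=1 w6=0 w8=0 w2=1 w0=1 w3=0 clk=1 w1=1
t2.Δ3 w4=0 w7=1 w5=1 w6=1 w8=0 w2=1 w0=1 w3=1 clk=1 w1=1
t3.Δ0 w4=0 w7=1 w5=1 w6=1 w8=0 w2=1 w0=1 w3=1 clk=1 w1=1
t3.Δ1 w4=0 w7=1 w5=1 w6=1 w8=0 w2=1 w0=1 w3=1 clk=0 w1=1
t4.Δ0 w4=0 w7=1 w5=1 w6=1 w8=0 w2=1 w0=1 w3=1 clk=0 w1=1
t4.Δ1 w4=0 w7=1 w5=1 w6=1 w8=0 w2=1 w0=1 w3=1 clk=1 w1=1
t4.Δ2 w4=0 w7=1 w5=1 w6=1 w8=1 w2=1 w0=1 w3=1 clk=1 w1=0
t4.Δ3 w4=0 w7=1 w5=1 w6=0 w8=1 w2=1 w0=1 w3=0 clk=1 w1=0
t5.Δ0 w4=0 w7=1 w5=1 w6=0 w8=1 w2=1 w0=1 w3=0 clk=1 w1=0
t5.Δ1 w4=0 w7=1 w5=1 w6=0 w8=1 w2=1 w0=1 w3=0 clk=0 w1=0
t6.Δ0 w4=0 w7=1 w5=1 w6=0 w8=1 w2=1 w0=1 w3=0 clk=0 w1=0
t6.Δ1 w4=0 w7=1 w5=1 w6=0 w8=1 w2=1 w0=1 w3=0 clk=1 w1=0
t6.Δ2 w4=0 w7=1 w5=1 w6=0 w8=0 w2=1 w0=1 w3=0 clk=1 w1=1
t6.Δ3 w4=0 w7=1 w5=1 w6=1 w8=0 w2=1 w0=1 w3=1 clk=1 w1=1

3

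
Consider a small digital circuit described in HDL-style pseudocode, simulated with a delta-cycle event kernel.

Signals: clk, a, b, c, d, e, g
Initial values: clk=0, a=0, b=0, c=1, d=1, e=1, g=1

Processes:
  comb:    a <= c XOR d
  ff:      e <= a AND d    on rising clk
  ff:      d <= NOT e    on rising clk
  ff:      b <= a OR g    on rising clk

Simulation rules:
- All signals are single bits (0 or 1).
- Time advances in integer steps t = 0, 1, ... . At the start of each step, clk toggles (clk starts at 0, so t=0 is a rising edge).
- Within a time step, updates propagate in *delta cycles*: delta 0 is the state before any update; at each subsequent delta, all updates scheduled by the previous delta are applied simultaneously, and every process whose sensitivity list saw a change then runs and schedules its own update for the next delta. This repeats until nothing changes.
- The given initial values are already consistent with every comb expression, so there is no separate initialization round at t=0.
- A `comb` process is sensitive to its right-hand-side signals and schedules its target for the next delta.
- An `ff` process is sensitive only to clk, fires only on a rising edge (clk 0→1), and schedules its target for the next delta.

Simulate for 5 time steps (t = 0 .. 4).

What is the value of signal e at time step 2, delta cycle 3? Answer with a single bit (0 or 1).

0

t=0 Δ0: e=1 c=1 clk=0 d=1 b=0 g=1 a=0
  Δ1: clk:0→1
  Δ2: e:1→0, d:1→0, b:0→1
  Δ3: a:0→1
  (3Δ to stable)
t=1 Δ0: e=0 c=1 clk=1 d=0 b=1 g=1 a=1
  Δ1: clk:1→0
  (1Δ to stable)
t=2 Δ0: e=0 c=1 clk=0 d=0 b=1 g=1 a=1
  Δ1: clk:0→1
  Δ2: d:0→1
  Δ3: a:1→0
  (3Δ to stable)
t=3 Δ0: e=0 c=1 clk=1 d=1 b=1 g=1 a=0
  Δ1: clk:1→0
  (1Δ to stable)
t=4 Δ0: e=0 c=1 clk=0 d=1 b=1 g=1 a=0
  Δ1: clk:0→1
  (1Δ to stable)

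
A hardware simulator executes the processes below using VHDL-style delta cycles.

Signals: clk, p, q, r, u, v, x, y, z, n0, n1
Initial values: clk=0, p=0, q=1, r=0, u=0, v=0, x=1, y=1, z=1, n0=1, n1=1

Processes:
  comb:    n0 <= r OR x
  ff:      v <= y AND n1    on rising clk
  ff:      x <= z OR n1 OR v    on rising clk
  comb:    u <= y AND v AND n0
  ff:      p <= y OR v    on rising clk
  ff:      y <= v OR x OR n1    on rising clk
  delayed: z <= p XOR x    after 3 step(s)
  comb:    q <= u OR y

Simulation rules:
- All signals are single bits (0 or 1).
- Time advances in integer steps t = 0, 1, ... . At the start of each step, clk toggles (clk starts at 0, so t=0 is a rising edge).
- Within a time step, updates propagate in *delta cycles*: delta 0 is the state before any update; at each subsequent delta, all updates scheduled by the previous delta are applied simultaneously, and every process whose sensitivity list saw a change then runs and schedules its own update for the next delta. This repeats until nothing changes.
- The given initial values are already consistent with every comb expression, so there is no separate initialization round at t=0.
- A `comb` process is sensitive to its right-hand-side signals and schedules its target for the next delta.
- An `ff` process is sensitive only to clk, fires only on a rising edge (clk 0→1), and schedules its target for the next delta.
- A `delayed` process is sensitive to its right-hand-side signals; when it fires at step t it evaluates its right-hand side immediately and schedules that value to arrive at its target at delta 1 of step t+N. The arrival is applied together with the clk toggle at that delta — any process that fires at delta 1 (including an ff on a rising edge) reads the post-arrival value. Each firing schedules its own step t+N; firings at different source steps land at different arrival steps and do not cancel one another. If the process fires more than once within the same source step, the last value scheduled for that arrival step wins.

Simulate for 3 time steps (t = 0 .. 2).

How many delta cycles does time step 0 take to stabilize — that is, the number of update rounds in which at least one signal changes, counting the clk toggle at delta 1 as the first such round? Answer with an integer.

3

[bits: u,z,p,v,n0,r,y,q,clk,n1,x]
t=0: Δ0=01001011011 Δ1=01001011111 Δ2=01111011111 Δ3=11111011111 | 3Δ
t=1: Δ0=11111011111 Δ1=11111011011 | 1Δ
t=2: Δ0=11111011011 Δ1=11111011111 | 1Δ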